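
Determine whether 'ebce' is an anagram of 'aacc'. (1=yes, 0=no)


Sort characters of 'ebce': 'bcee'
Sort characters of 'aacc': 'aacc'
Sorted forms differ -> they are NOT anagrams
Result: 0

0


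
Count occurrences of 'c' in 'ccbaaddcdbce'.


Scanning 'ccbaaddcdbce' for 'c':
  Position 0: 'c' -> MATCH (count: 1)
  Position 1: 'c' -> MATCH (count: 2)
  Position 7: 'c' -> MATCH (count: 3)
  Position 10: 'c' -> MATCH (count: 4)
Total occurrences of 'c': 4

4


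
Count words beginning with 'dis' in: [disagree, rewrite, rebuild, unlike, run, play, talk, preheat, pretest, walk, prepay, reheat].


Checking each word for prefix 'dis':
  'disagree' -> YES, starts with 'dis' (count: 1)
  'rewrite' -> no (count: 1)
  'rebuild' -> no (count: 1)
  'unlike' -> no (count: 1)
  'run' -> no (count: 1)
  'play' -> no (count: 1)
  'talk' -> no (count: 1)
  'preheat' -> no (count: 1)
  'pretest' -> no (count: 1)
  'walk' -> no (count: 1)
  'prepay' -> no (count: 1)
  'reheat' -> no (count: 1)
Total with prefix 'dis': 1

1


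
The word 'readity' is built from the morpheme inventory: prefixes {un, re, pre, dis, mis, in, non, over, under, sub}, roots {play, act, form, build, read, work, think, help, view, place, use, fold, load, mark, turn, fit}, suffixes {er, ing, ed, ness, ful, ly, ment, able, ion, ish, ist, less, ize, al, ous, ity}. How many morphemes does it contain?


Segmenting 'readity' against the inventory:
  'read' -> root (morpheme 1)
  'ity' -> suffix (morpheme 2)
Total morphemes: 2

2


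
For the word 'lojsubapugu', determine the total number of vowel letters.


Scanning each character of 'lojsubapugu':
  Position 1: 'l' -> consonant (running count: 0)
  Position 2: 'o' -> vowel (running count: 1)
  Position 3: 'j' -> consonant (running count: 1)
  Position 4: 's' -> consonant (running count: 1)
  Position 5: 'u' -> vowel (running count: 2)
  Position 6: 'b' -> consonant (running count: 2)
  Position 7: 'a' -> vowel (running count: 3)
  Position 8: 'p' -> consonant (running count: 3)
  Position 9: 'u' -> vowel (running count: 4)
  Position 10: 'g' -> consonant (running count: 4)
  Position 11: 'u' -> vowel (running count: 5)
Total vowels: 5

5


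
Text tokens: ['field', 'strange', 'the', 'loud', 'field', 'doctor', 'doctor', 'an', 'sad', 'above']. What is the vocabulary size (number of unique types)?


Listing all tokens and tracking unique types:
  Token 1: 'field' -> NEW (unique so far: 1)
  Token 2: 'strange' -> NEW (unique so far: 2)
  Token 3: 'the' -> NEW (unique so far: 3)
  Token 4: 'loud' -> NEW (unique so far: 4)
  Token 5: 'field' -> duplicate (unique so far: 4)
  Token 6: 'doctor' -> NEW (unique so far: 5)
  Token 7: 'doctor' -> duplicate (unique so far: 5)
  Token 8: 'an' -> NEW (unique so far: 6)
  Token 9: 'sad' -> NEW (unique so far: 7)
  Token 10: 'above' -> NEW (unique so far: 8)
Unique types: ('above', 'an', 'doctor', 'field', 'loud', 'sad', 'strange', 'the')
Vocabulary size: 8

8


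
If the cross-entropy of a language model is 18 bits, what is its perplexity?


Perplexity formula: PP = 2^H
H = 18
PP = 2^18
PP = 2^18 = 262144

262144


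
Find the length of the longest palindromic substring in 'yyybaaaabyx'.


Scanning 'yyybaaaabyx' for palindromic substrings.
Substring at positions 2-9: 'ybaaaaby'.
Check: reverse('ybaaaaby') = 'ybaaaaby' -> palindrome confirmed.
Neighbouring characters ('y' / 'x') break symmetry, so it cannot extend further.
No longer palindromic substring exists; longest length = 8

8


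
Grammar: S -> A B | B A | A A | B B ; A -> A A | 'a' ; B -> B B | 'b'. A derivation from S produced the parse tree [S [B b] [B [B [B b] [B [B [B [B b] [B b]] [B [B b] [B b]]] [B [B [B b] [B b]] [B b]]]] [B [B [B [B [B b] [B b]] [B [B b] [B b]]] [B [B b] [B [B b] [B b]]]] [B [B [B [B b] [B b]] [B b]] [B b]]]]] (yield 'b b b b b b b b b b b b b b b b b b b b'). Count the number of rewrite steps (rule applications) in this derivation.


Every bracketed nonterminal node [X ...] in the tree is produced by exactly one rule application.
Reading the tree off as a leftmost derivation:
  Step 1: S  =>  B B   (applied S -> B B)
  Step 2: B B  =>  b B   (applied B -> b)
  Step 3: b B  =>  b B B   (applied B -> B B)
  Step 4: b B B  =>  b B B B   (applied B -> B B)
  Step 5: b B B B  =>  b b B B   (applied B -> b)
  Step 6: b b B B  =>  b b B B B   (applied B -> B B)
  Step 7: b b B B B  =>  b b B B B B   (applied B -> B B)
  Step 8: b b B B B B  =>  b b B B B B B   (applied B -> B B)
  Step 9: b b B B B B B  =>  b b b B B B B   (applied B -> b)
  Step 10: b b b B B B B  =>  b b b b B B B   (applied B -> b)
  Step 11: b b b b B B B  =>  b b b b B B B B   (applied B -> B B)
  Step 12: b b b b B B B B  =>  b b b b b B B B   (applied B -> b)
  Step 13: b b b b b B B B  =>  b b b b b b B B   (applied B -> b)
  Step 14: b b b b b b B B  =>  b b b b b b B B B   (applied B -> B B)
  Step 15: b b b b b b B B B  =>  b b b b b b B B B B   (applied B -> B B)
  Step 16: b b b b b b B B B B  =>  b b b b b b b B B B   (applied B -> b)
  Step 17: b b b b b b b B B B  =>  b b b b b b b b B B   (applied B -> b)
  Step 18: b b b b b b b b B B  =>  b b b b b b b b b B   (applied B -> b)
  Step 19: b b b b b b b b b B  =>  b b b b b b b b b B B   (applied B -> B B)
  Step 20: b b b b b b b b b B B  =>  b b b b b b b b b B B B   (applied B -> B B)
  Step 21: b b b b b b b b b B B B  =>  b b b b b b b b b B B B B   (applied B -> B B)
  Step 22: b b b b b b b b b B B B B  =>  b b b b b b b b b B B B B B   (applied B -> B B)
  Step 23: b b b b b b b b b B B B B B  =>  b b b b b b b b b b B B B B   (applied B -> b)
  Step 24: b b b b b b b b b b B B B B  =>  b b b b b b b b b b b B B B   (applied B -> b)
  Step 25: b b b b b b b b b b b B B B  =>  b b b b b b b b b b b B B B B   (applied B -> B B)
  Step 26: b b b b b b b b b b b B B B B  =>  b b b b b b b b b b b b B B B   (applied B -> b)
  Step 27: b b b b b b b b b b b b B B B  =>  b b b b b b b b b b b b b B B   (applied B -> b)
  Step 28: b b b b b b b b b b b b b B B  =>  b b b b b b b b b b b b b B B B   (applied B -> B B)
  Step 29: b b b b b b b b b b b b b B B B  =>  b b b b b b b b b b b b b b B B   (applied B -> b)
  Step 30: b b b b b b b b b b b b b b B B  =>  b b b b b b b b b b b b b b B B B   (applied B -> B B)
  Step 31: b b b b b b b b b b b b b b B B B  =>  b b b b b b b b b b b b b b b B B   (applied B -> b)
  Step 32: b b b b b b b b b b b b b b b B B  =>  b b b b b b b b b b b b b b b b B   (applied B -> b)
  Step 33: b b b b b b b b b b b b b b b b B  =>  b b b b b b b b b b b b b b b b B B   (applied B -> B B)
  Step 34: b b b b b b b b b b b b b b b b B B  =>  b b b b b b b b b b b b b b b b B B B   (applied B -> B B)
  Step 35: b b b b b b b b b b b b b b b b B B B  =>  b b b b b b b b b b b b b b b b B B B B   (applied B -> B B)
  Step 36: b b b b b b b b b b b b b b b b B B B B  =>  b b b b b b b b b b b b b b b b b B B B   (applied B -> b)
  Step 37: b b b b b b b b b b b b b b b b b B B B  =>  b b b b b b b b b b b b b b b b b b B B   (applied B -> b)
  Step 38: b b b b b b b b b b b b b b b b b b B B  =>  b b b b b b b b b b b b b b b b b b b B   (applied B -> b)
  Step 39: b b b b b b b b b b b b b b b b b b b B  =>  b b b b b b b b b b b b b b b b b b b b   (applied B -> b)
Final yield: b b b b b b b b b b b b b b b b b b b b
Total rewrite steps: 39

39


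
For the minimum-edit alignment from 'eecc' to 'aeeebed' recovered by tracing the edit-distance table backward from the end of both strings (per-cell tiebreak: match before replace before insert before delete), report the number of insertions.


Edit distance = 5. Backtracking from cell (4, 7) with preference match > replace > insert > delete,
then listing the resulting alignment 'eecc' -> 'aeeebed' left to right:
  Step 1: insert 'a' [insertion #1]
  Step 2: insert 'e' [insertion #2]
  Step 3: keep 'e'
  Step 4: keep 'e'
  Step 5: insert 'b' [insertion #3]
  Step 6: replace c->e
  Step 7: replace c->d
Total insertions: 3

3


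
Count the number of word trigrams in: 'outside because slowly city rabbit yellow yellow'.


Word trigrams from [7] words:
  Trigram 1: (outside because slowly)
  Trigram 2: (because slowly city)
  Trigram 3: (slowly city rabbit)
  Trigram 4: (city rabbit yellow)
  Trigram 5: (rabbit yellow yellow)
Total word trigrams: 7 - 2 = 5

5


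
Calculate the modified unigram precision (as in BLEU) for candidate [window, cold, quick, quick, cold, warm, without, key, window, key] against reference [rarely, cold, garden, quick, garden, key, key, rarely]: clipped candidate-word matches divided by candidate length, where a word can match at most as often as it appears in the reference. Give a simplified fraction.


Reference word counts: {'cold': 1, 'garden': 2, 'key': 2, 'quick': 1, 'rarely': 2}
Checking each candidate word (with clipping):
  'window' -> not in reference -> no match (matches: 0)
  'cold' -> in reference (ref count 1, used 1/1) -> match (matches: 1)
  'quick' -> in reference (ref count 1, used 1/1) -> match (matches: 2)
  'quick' -> ref count 1 already used up (1/1) -> clipped, no match (matches: 2)
  'cold' -> ref count 1 already used up (1/1) -> clipped, no match (matches: 2)
  'warm' -> not in reference -> no match (matches: 2)
  'without' -> not in reference -> no match (matches: 2)
  'key' -> in reference (ref count 2, used 1/2) -> match (matches: 3)
  'window' -> not in reference -> no match (matches: 3)
  'key' -> in reference (ref count 2, used 2/2) -> match (matches: 4)
Clipped matches: 4, Candidate length: 10
Precision = 4/10 = 2/5

2/5


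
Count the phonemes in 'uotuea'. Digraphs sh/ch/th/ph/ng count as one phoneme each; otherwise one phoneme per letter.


Parsing 'uotuea' greedily, digraphs first:
  'u' -> vowel phoneme (phonemes so far: 1)
  'o' -> vowel phoneme (phonemes so far: 2)
  't' -> consonant phoneme (phonemes so far: 3)
  'u' -> vowel phoneme (phonemes so far: 4)
  'e' -> vowel phoneme (phonemes so far: 5)
  'a' -> vowel phoneme (phonemes so far: 6)
Total phonemes: 6

6


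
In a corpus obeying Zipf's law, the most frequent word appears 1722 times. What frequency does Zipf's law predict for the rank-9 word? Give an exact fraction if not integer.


Zipf's law: freq(rank) = f1 / rank
f1 = 1722, rank = 9
freq = 1722 / 9
GCD(1722, 9) = 3
Simplified: 574/3

574/3


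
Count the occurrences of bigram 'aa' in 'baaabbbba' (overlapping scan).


Scanning 'baaabbbba' for bigram 'aa':
  Position 0: 'ba' -> no
  Position 1: 'aa' -> MATCH
  Position 2: 'aa' -> MATCH
  Position 3: 'ab' -> no
  Position 4: 'bb' -> no
  Position 5: 'bb' -> no
  Position 6: 'bb' -> no
  Position 7: 'ba' -> no
Total matches: 2

2


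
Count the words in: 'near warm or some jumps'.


Counting words by splitting on spaces:
  Word 1: 'near'
  Word 2: 'warm'
  Word 3: 'or'
  Word 4: 'some'
  Word 5: 'jumps'
Total words: 5

5


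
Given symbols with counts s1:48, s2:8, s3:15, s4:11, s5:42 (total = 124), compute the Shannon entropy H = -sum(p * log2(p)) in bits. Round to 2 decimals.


Computing entropy H = -sum(p_i * log2(p_i)):
  s1: p = 48/124 = 0.3871, -p*log2(p) = 0.5300
  s2: p = 8/124 = 0.0645, -p*log2(p) = 0.2551
  s3: p = 15/124 = 0.1210, -p*log2(p) = 0.3686
  s4: p = 11/124 = 0.0887, -p*log2(p) = 0.3100
  s5: p = 42/124 = 0.3387, -p*log2(p) = 0.5290
H = sum of terms = 1.9927
Rounded to 2 decimals: 1.99

1.99


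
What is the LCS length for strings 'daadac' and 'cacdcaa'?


DP table for LCS of 'daadac' and 'cacdcaa':
       c  a  c  d  c  a  a
    0  0  0  0  0  0  0  0
  d 0  0  0  0  1  1  1  1
  a 0  0  1  1  1  1  2  2
  a 0  0  1  1  1  1  2  3
  d 0  0  1  1  2  2  2  3
  a 0  0  1  1  2  2  3  3
  c 0  1  1  2  2  3  3  3
LCS: 'daa'
LCS length = 3

3


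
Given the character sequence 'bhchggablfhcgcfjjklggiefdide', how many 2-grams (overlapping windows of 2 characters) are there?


String 'bhchggablfhcgcfjjklggiefdide' has length L = 28.
Number of overlapping n-grams = L - n + 1
Substituting: 28 - 2 + 1 = 27

27


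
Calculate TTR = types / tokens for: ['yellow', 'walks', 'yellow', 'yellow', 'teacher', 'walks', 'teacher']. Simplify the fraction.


Tokens: 7
Unique types: ('teacher', 'walks', 'yellow') = 3
TTR = 3/7
Already in lowest terms.

3/7


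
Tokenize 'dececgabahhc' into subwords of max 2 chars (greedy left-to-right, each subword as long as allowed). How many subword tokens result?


'dececgabahhc' has 12 characters.
Chunking with max size 2:
  Chunk 1: 'de' (positions 0-1)
  Chunk 2: 'ce' (positions 2-3)
  Chunk 3: 'cg' (positions 4-5)
  Chunk 4: 'ab' (positions 6-7)
  Chunk 5: 'ah' (positions 8-9)
  Chunk 6: 'hc' (positions 10-11)
Total chunks: ceil(12 / 2) = 6

6


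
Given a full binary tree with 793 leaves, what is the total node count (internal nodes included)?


Leaf nodes (terminals): 793
Internal nodes = n - 1 = 793 - 1 = 792
Total = leaves + internal = 793 + 792 = 1585

1585


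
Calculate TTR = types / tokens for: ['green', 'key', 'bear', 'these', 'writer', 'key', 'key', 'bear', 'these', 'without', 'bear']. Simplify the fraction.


Tokens: 11
Unique types: ('bear', 'green', 'key', 'these', 'without', 'writer') = 6
TTR = 6/11
Already in lowest terms.

6/11


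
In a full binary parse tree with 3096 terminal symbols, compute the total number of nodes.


Leaf nodes (terminals): 3096
Internal nodes = n - 1 = 3096 - 1 = 3095
Total = leaves + internal = 3096 + 3095 = 6191

6191


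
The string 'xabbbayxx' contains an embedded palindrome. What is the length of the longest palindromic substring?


Scanning 'xabbbayxx' for palindromic substrings.
Substring at positions 1-5: 'abbba'.
Check: reverse('abbba') = 'abbba' -> palindrome confirmed.
Neighbouring characters ('x' / 'y') break symmetry, so it cannot extend further.
No longer palindromic substring exists; longest length = 5

5


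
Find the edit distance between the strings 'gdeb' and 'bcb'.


Building DP table for s1='gdeb' (len 4) and s2='bcb' (len 3):
       b  c  b
    0  1  2  3
  g 1  1  2  3
  d 2  2  2  3
  e 3  3  3  3
  b 4  3  4  3
Edit distance = dp[4][3] = 3

3


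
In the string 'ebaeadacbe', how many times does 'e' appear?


Scanning 'ebaeadacbe' for 'e':
  Position 0: 'e' -> MATCH (count: 1)
  Position 3: 'e' -> MATCH (count: 2)
  Position 9: 'e' -> MATCH (count: 3)
Total occurrences of 'e': 3

3


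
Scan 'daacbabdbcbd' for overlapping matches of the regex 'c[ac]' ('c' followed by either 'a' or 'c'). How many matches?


Pattern: c[ac] means 'c' followed by either 'a' or 'c'.
Scanning 'daacbabdbcbd' position-by-position:
  Pos 0: window 'da' -> no
  Pos 1: window 'aa' -> no
  Pos 2: window 'ac' -> no
  Pos 3: window 'cb' -> no
  Pos 4: window 'ba' -> no
  Pos 5: window 'ab' -> no
  Pos 6: window 'bd' -> no
  Pos 7: window 'db' -> no
  Pos 8: window 'bc' -> no
  Pos 9: window 'cb' -> no
  Pos 10: window 'bd' -> no
  Pos 11: window 'd' -> no
Total matches: 0

0


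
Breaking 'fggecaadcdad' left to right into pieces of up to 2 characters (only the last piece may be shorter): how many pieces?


'fggecaadcdad' has 12 characters.
Chunking with max size 2:
  Chunk 1: 'fg' (positions 0-1)
  Chunk 2: 'ge' (positions 2-3)
  Chunk 3: 'ca' (positions 4-5)
  Chunk 4: 'ad' (positions 6-7)
  Chunk 5: 'cd' (positions 8-9)
  Chunk 6: 'ad' (positions 10-11)
Total chunks: ceil(12 / 2) = 6

6


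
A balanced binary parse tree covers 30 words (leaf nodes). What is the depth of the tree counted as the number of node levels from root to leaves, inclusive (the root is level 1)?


In a balanced binary tree with n leaves the deepest leaf is ceil(log2(n)) edges below the root,
so counting node levels inclusive of root and leaves gives ceil(log2(n)) + 1 levels.
log2(30) = 4.9069
ceil(4.9069) = 5
levels = 5 + 1 = 6

6


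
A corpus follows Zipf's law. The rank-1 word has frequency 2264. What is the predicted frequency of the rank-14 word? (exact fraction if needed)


Zipf's law: freq(rank) = f1 / rank
f1 = 2264, rank = 14
freq = 2264 / 14
GCD(2264, 14) = 2
Simplified: 1132/7

1132/7


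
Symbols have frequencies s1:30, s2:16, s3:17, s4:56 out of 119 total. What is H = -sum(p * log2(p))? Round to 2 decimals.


Computing entropy H = -sum(p_i * log2(p_i)):
  s1: p = 30/119 = 0.2521, -p*log2(p) = 0.5012
  s2: p = 16/119 = 0.1345, -p*log2(p) = 0.3892
  s3: p = 17/119 = 0.1429, -p*log2(p) = 0.4011
  s4: p = 56/119 = 0.4706, -p*log2(p) = 0.5117
H = sum of terms = 1.8032
Rounded to 2 decimals: 1.80

1.80


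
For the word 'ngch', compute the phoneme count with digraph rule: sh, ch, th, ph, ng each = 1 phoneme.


Parsing 'ngch' greedily, digraphs first:
  'ng' -> digraph (1 consonant phoneme) (phonemes so far: 1)
  'ch' -> digraph (1 consonant phoneme) (phonemes so far: 2)
Total phonemes: 2

2


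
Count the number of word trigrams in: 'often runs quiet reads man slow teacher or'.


Word trigrams from [8] words:
  Trigram 1: (often runs quiet)
  Trigram 2: (runs quiet reads)
  Trigram 3: (quiet reads man)
  Trigram 4: (reads man slow)
  Trigram 5: (man slow teacher)
  Trigram 6: (slow teacher or)
Total word trigrams: 8 - 2 = 6

6


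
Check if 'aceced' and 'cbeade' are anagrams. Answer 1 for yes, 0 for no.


Sort characters of 'aceced': 'accdee'
Sort characters of 'cbeade': 'abcdee'
Sorted forms differ -> they are NOT anagrams
Result: 0

0


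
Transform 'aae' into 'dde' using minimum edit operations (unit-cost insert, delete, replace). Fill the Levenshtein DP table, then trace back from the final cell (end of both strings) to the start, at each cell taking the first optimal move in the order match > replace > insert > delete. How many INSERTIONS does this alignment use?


Edit distance = 2. Backtracking from cell (3, 3) with preference match > replace > insert > delete,
then listing the resulting alignment 'aae' -> 'dde' left to right:
  Step 1: replace a->d
  Step 2: replace a->d
  Step 3: keep 'e'
Total insertions: 0

0


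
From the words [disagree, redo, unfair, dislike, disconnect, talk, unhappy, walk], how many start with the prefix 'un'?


Checking each word for prefix 'un':
  'disagree' -> no (count: 0)
  'redo' -> no (count: 0)
  'unfair' -> YES, starts with 'un' (count: 1)
  'dislike' -> no (count: 1)
  'disconnect' -> no (count: 1)
  'talk' -> no (count: 1)
  'unhappy' -> YES, starts with 'un' (count: 2)
  'walk' -> no (count: 2)
Total with prefix 'un': 2

2


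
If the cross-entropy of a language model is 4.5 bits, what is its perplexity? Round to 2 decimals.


Perplexity formula: PP = 2^H
H = 4.5
PP = 2^4.5
Decompose: 2^4.5 = 2^4 * 2^0.5 = 2^4 * sqrt(2)
2^4 = 16, sqrt(2) ~ 1.4142136
PP ~ 16 * 1.4142136 = 22.6274176
Rounded to 2 decimals: 22.63

22.63


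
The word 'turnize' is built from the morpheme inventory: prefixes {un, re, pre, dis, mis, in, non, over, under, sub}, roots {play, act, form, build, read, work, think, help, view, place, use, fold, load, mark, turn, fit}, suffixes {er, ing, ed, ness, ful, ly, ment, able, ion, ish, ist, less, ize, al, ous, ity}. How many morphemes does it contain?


Segmenting 'turnize' against the inventory:
  'turn' -> root (morpheme 1)
  'ize' -> suffix (morpheme 2)
Total morphemes: 2

2


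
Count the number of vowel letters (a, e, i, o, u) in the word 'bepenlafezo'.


Scanning each character of 'bepenlafezo':
  Position 1: 'b' -> consonant (running count: 0)
  Position 2: 'e' -> vowel (running count: 1)
  Position 3: 'p' -> consonant (running count: 1)
  Position 4: 'e' -> vowel (running count: 2)
  Position 5: 'n' -> consonant (running count: 2)
  Position 6: 'l' -> consonant (running count: 2)
  Position 7: 'a' -> vowel (running count: 3)
  Position 8: 'f' -> consonant (running count: 3)
  Position 9: 'e' -> vowel (running count: 4)
  Position 10: 'z' -> consonant (running count: 4)
  Position 11: 'o' -> vowel (running count: 5)
Total vowels: 5

5


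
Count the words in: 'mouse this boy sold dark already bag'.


Counting words by splitting on spaces:
  Word 1: 'mouse'
  Word 2: 'this'
  Word 3: 'boy'
  Word 4: 'sold'
  Word 5: 'dark'
  Word 6: 'already'
  Word 7: 'bag'
Total words: 7

7


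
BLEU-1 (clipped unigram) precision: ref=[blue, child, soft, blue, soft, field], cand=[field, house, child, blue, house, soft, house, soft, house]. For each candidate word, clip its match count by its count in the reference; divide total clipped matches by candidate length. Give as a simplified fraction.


Reference word counts: {'blue': 2, 'child': 1, 'field': 1, 'soft': 2}
Checking each candidate word (with clipping):
  'field' -> in reference (ref count 1, used 1/1) -> match (matches: 1)
  'house' -> not in reference -> no match (matches: 1)
  'child' -> in reference (ref count 1, used 1/1) -> match (matches: 2)
  'blue' -> in reference (ref count 2, used 1/2) -> match (matches: 3)
  'house' -> not in reference -> no match (matches: 3)
  'soft' -> in reference (ref count 2, used 1/2) -> match (matches: 4)
  'house' -> not in reference -> no match (matches: 4)
  'soft' -> in reference (ref count 2, used 2/2) -> match (matches: 5)
  'house' -> not in reference -> no match (matches: 5)
Clipped matches: 5, Candidate length: 9
Precision = 5/9

5/9


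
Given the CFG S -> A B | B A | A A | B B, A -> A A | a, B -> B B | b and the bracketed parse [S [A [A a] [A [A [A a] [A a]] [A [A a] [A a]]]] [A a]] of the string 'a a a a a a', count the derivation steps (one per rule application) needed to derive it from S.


Every bracketed nonterminal node [X ...] in the tree is produced by exactly one rule application.
Reading the tree off as a leftmost derivation:
  Step 1: S  =>  A A   (applied S -> A A)
  Step 2: A A  =>  A A A   (applied A -> A A)
  Step 3: A A A  =>  a A A   (applied A -> a)
  Step 4: a A A  =>  a A A A   (applied A -> A A)
  Step 5: a A A A  =>  a A A A A   (applied A -> A A)
  Step 6: a A A A A  =>  a a A A A   (applied A -> a)
  Step 7: a a A A A  =>  a a a A A   (applied A -> a)
  Step 8: a a a A A  =>  a a a A A A   (applied A -> A A)
  Step 9: a a a A A A  =>  a a a a A A   (applied A -> a)
  Step 10: a a a a A A  =>  a a a a a A   (applied A -> a)
  Step 11: a a a a a A  =>  a a a a a a   (applied A -> a)
Final yield: a a a a a a
Total rewrite steps: 11

11


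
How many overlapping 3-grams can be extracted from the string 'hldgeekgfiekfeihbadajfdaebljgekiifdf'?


String 'hldgeekgfiekfeihbadajfdaebljgekiifdf' has length L = 36.
Number of overlapping n-grams = L - n + 1
Substituting: 36 - 3 + 1 = 34

34


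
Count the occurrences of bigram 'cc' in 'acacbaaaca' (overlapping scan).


Scanning 'acacbaaaca' for bigram 'cc':
  Position 0: 'ac' -> no
  Position 1: 'ca' -> no
  Position 2: 'ac' -> no
  Position 3: 'cb' -> no
  Position 4: 'ba' -> no
  Position 5: 'aa' -> no
  Position 6: 'aa' -> no
  Position 7: 'ac' -> no
  Position 8: 'ca' -> no
Total matches: 0

0


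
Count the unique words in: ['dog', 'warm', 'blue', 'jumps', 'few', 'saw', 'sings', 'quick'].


Listing all tokens and tracking unique types:
  Token 1: 'dog' -> NEW (unique so far: 1)
  Token 2: 'warm' -> NEW (unique so far: 2)
  Token 3: 'blue' -> NEW (unique so far: 3)
  Token 4: 'jumps' -> NEW (unique so far: 4)
  Token 5: 'few' -> NEW (unique so far: 5)
  Token 6: 'saw' -> NEW (unique so far: 6)
  Token 7: 'sings' -> NEW (unique so far: 7)
  Token 8: 'quick' -> NEW (unique so far: 8)
Unique types: ('blue', 'dog', 'few', 'jumps', 'quick', 'saw', 'sings', 'warm')
Vocabulary size: 8

8


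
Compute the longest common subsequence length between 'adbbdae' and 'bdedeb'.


DP table for LCS of 'adbbdae' and 'bdedeb':
       b  d  e  d  e  b
    0  0  0  0  0  0  0
  a 0  0  0  0  0  0  0
  d 0  0  1  1  1  1  1
  b 0  1  1  1  1  1  2
  b 0  1  1  1  1  1  2
  d 0  1  2  2  2  2  2
  a 0  1  2  2  2  2  2
  e 0  1  2  3  3  3  3
LCS: 'dde'
LCS length = 3

3


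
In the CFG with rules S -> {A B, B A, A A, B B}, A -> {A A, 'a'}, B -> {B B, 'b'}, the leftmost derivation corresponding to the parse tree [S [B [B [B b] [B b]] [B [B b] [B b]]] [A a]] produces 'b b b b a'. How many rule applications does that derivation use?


Every bracketed nonterminal node [X ...] in the tree is produced by exactly one rule application.
Reading the tree off as a leftmost derivation:
  Step 1: S  =>  B A   (applied S -> B A)
  Step 2: B A  =>  B B A   (applied B -> B B)
  Step 3: B B A  =>  B B B A   (applied B -> B B)
  Step 4: B B B A  =>  b B B A   (applied B -> b)
  Step 5: b B B A  =>  b b B A   (applied B -> b)
  Step 6: b b B A  =>  b b B B A   (applied B -> B B)
  Step 7: b b B B A  =>  b b b B A   (applied B -> b)
  Step 8: b b b B A  =>  b b b b A   (applied B -> b)
  Step 9: b b b b A  =>  b b b b a   (applied A -> a)
Final yield: b b b b a
Total rewrite steps: 9

9


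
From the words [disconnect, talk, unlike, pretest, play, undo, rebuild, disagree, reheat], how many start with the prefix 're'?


Checking each word for prefix 're':
  'disconnect' -> no (count: 0)
  'talk' -> no (count: 0)
  'unlike' -> no (count: 0)
  'pretest' -> no (count: 0)
  'play' -> no (count: 0)
  'undo' -> no (count: 0)
  'rebuild' -> YES, starts with 're' (count: 1)
  'disagree' -> no (count: 1)
  'reheat' -> YES, starts with 're' (count: 2)
Total with prefix 're': 2

2


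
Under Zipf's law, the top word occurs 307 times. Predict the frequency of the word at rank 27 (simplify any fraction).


Zipf's law: freq(rank) = f1 / rank
f1 = 307, rank = 27
freq = 307 / 27
GCD(307, 27) = 1
Simplified: 307/27

307/27


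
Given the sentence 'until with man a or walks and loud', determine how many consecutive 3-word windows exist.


Word trigrams from [8] words:
  Trigram 1: (until with man)
  Trigram 2: (with man a)
  Trigram 3: (man a or)
  Trigram 4: (a or walks)
  Trigram 5: (or walks and)
  Trigram 6: (walks and loud)
Total word trigrams: 8 - 2 = 6

6


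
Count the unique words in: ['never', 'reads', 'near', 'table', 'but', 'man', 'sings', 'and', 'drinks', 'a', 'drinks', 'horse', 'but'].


Listing all tokens and tracking unique types:
  Token 1: 'never' -> NEW (unique so far: 1)
  Token 2: 'reads' -> NEW (unique so far: 2)
  Token 3: 'near' -> NEW (unique so far: 3)
  Token 4: 'table' -> NEW (unique so far: 4)
  Token 5: 'but' -> NEW (unique so far: 5)
  Token 6: 'man' -> NEW (unique so far: 6)
  Token 7: 'sings' -> NEW (unique so far: 7)
  Token 8: 'and' -> NEW (unique so far: 8)
  Token 9: 'drinks' -> NEW (unique so far: 9)
  Token 10: 'a' -> NEW (unique so far: 10)
  Token 11: 'drinks' -> duplicate (unique so far: 10)
  Token 12: 'horse' -> NEW (unique so far: 11)
  Token 13: 'but' -> duplicate (unique so far: 11)
Unique types: ('a', 'and', 'but', 'drinks', 'horse', 'man', 'near', 'never', 'reads', 'sings', 'table')
Vocabulary size: 11

11


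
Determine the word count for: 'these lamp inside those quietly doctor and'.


Counting words by splitting on spaces:
  Word 1: 'these'
  Word 2: 'lamp'
  Word 3: 'inside'
  Word 4: 'those'
  Word 5: 'quietly'
  Word 6: 'doctor'
  Word 7: 'and'
Total words: 7

7


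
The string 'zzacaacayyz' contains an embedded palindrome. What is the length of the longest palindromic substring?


Scanning 'zzacaacayyz' for palindromic substrings.
Substring at positions 2-7: 'acaaca'.
Check: reverse('acaaca') = 'acaaca' -> palindrome confirmed.
Neighbouring characters ('z' / 'y') break symmetry, so it cannot extend further.
No longer palindromic substring exists; longest length = 6

6


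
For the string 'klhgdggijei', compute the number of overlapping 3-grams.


String 'klhgdggijei' has length L = 11.
Number of overlapping n-grams = L - n + 1
Substituting: 11 - 3 + 1 = 9

9


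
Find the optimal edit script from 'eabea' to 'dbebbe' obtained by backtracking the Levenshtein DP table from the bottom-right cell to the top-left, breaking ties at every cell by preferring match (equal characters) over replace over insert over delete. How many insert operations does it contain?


Edit distance = 4. Backtracking from cell (5, 6) with preference match > replace > insert > delete,
then listing the resulting alignment 'eabea' -> 'dbebbe' left to right:
  Step 1: insert 'd' [insertion #1]
  Step 2: insert 'b' [insertion #2]
  Step 3: keep 'e'
  Step 4: replace a->b
  Step 5: keep 'b'
  Step 6: keep 'e'
  Step 7: delete 'a'
Total insertions: 2

2


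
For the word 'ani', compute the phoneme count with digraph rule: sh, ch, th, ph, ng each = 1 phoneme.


Parsing 'ani' greedily, digraphs first:
  'a' -> vowel phoneme (phonemes so far: 1)
  'n' -> consonant phoneme (phonemes so far: 2)
  'i' -> vowel phoneme (phonemes so far: 3)
Total phonemes: 3

3


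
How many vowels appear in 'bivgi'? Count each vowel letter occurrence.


Scanning each character of 'bivgi':
  Position 1: 'b' -> consonant (running count: 0)
  Position 2: 'i' -> vowel (running count: 1)
  Position 3: 'v' -> consonant (running count: 1)
  Position 4: 'g' -> consonant (running count: 1)
  Position 5: 'i' -> vowel (running count: 2)
Total vowels: 2

2


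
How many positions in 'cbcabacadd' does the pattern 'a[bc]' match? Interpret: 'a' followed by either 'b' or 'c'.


Pattern: a[bc] means 'a' followed by either 'b' or 'c'.
Scanning 'cbcabacadd' position-by-position:
  Pos 0: window 'cb' -> no
  Pos 1: window 'bc' -> no
  Pos 2: window 'ca' -> no
  Pos 3: window 'ab' -> MATCH
  Pos 4: window 'ba' -> no
  Pos 5: window 'ac' -> MATCH
  Pos 6: window 'ca' -> no
  Pos 7: window 'ad' -> no
  Pos 8: window 'dd' -> no
  Pos 9: window 'd' -> no
Total matches: 2

2


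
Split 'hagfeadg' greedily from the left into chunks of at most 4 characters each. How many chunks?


'hagfeadg' has 8 characters.
Chunking with max size 4:
  Chunk 1: 'hagf' (positions 0-3)
  Chunk 2: 'eadg' (positions 4-7)
Total chunks: ceil(8 / 4) = 2

2


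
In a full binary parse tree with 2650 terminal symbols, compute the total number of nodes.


Leaf nodes (terminals): 2650
Internal nodes = n - 1 = 2650 - 1 = 2649
Total = leaves + internal = 2650 + 2649 = 5299

5299


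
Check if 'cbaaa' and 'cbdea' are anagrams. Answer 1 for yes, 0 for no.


Sort characters of 'cbaaa': 'aaabc'
Sort characters of 'cbdea': 'abcde'
Sorted forms differ -> they are NOT anagrams
Result: 0

0


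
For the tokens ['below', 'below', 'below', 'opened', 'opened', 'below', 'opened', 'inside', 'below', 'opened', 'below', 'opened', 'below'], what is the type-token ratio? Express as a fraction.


Tokens: 13
Unique types: ('below', 'inside', 'opened') = 3
TTR = 3/13
Already in lowest terms.

3/13


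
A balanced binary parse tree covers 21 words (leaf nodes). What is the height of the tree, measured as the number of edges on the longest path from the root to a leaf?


In a balanced binary tree with n leaves the deepest leaf is ceil(log2(n)) edges below the root.
log2(21) = 4.3923
ceil(4.3923) = 5
height (edges) = 5

5


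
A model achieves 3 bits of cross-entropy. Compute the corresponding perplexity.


Perplexity formula: PP = 2^H
H = 3
PP = 2^3
Steps: 2^1 = 2, 2^2 = 4, 2^3 = 8
PP = 8

8


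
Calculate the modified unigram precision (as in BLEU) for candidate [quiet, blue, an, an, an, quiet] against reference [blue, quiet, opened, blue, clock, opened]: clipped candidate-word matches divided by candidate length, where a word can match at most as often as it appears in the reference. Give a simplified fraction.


Reference word counts: {'blue': 2, 'clock': 1, 'opened': 2, 'quiet': 1}
Checking each candidate word (with clipping):
  'quiet' -> in reference (ref count 1, used 1/1) -> match (matches: 1)
  'blue' -> in reference (ref count 2, used 1/2) -> match (matches: 2)
  'an' -> not in reference -> no match (matches: 2)
  'an' -> not in reference -> no match (matches: 2)
  'an' -> not in reference -> no match (matches: 2)
  'quiet' -> ref count 1 already used up (1/1) -> clipped, no match (matches: 2)
Clipped matches: 2, Candidate length: 6
Precision = 2/6 = 1/3

1/3


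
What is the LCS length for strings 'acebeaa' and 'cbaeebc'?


DP table for LCS of 'acebeaa' and 'cbaeebc':
       c  b  a  e  e  b  c
    0  0  0  0  0  0  0  0
  a 0  0  0  1  1  1  1  1
  c 0  1  1  1  1  1  1  2
  e 0  1  1  1  2  2  2  2
  b 0  1  2  2  2  2  3  3
  e 0  1  2  2  3  3  3  3
  a 0  1  2  3  3  3  3  3
  a 0  1  2  3  3  3  3  3
LCS: 'aeb'
LCS length = 3

3


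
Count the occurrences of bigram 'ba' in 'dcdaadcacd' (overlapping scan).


Scanning 'dcdaadcacd' for bigram 'ba':
  Position 0: 'dc' -> no
  Position 1: 'cd' -> no
  Position 2: 'da' -> no
  Position 3: 'aa' -> no
  Position 4: 'ad' -> no
  Position 5: 'dc' -> no
  Position 6: 'ca' -> no
  Position 7: 'ac' -> no
  Position 8: 'cd' -> no
Total matches: 0

0


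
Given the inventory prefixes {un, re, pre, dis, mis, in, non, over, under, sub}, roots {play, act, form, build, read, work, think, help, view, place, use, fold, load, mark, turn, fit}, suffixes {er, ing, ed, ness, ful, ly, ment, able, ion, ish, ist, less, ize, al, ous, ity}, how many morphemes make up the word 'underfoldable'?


Segmenting 'underfoldable' against the inventory:
  'under' -> prefix (morpheme 1)
  'fold' -> root (morpheme 2)
  'able' -> suffix (morpheme 3)
Total morphemes: 3

3


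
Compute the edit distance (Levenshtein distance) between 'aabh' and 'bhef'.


Building DP table for s1='aabh' (len 4) and s2='bhef' (len 4):
       b  h  e  f
    0  1  2  3  4
  a 1  1  2  3  4
  a 2  2  2  3  4
  b 3  2  3  3  4
  h 4  3  2  3  4
Edit distance = dp[4][4] = 4

4


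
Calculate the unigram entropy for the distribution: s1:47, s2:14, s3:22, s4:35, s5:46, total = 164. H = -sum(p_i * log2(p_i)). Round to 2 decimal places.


Computing entropy H = -sum(p_i * log2(p_i)):
  s1: p = 47/164 = 0.2866, -p*log2(p) = 0.5167
  s2: p = 14/164 = 0.0854, -p*log2(p) = 0.3031
  s3: p = 22/164 = 0.1341, -p*log2(p) = 0.3888
  s4: p = 35/164 = 0.2134, -p*log2(p) = 0.4755
  s5: p = 46/164 = 0.2805, -p*log2(p) = 0.5144
H = sum of terms = 2.1985
Rounded to 2 decimals: 2.20

2.20


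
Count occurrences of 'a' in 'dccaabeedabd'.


Scanning 'dccaabeedabd' for 'a':
  Position 3: 'a' -> MATCH (count: 1)
  Position 4: 'a' -> MATCH (count: 2)
  Position 9: 'a' -> MATCH (count: 3)
Total occurrences of 'a': 3

3


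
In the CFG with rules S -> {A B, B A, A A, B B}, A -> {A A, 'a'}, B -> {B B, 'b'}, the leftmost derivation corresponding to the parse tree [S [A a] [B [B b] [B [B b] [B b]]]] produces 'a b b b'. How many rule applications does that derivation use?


Every bracketed nonterminal node [X ...] in the tree is produced by exactly one rule application.
Reading the tree off as a leftmost derivation:
  Step 1: S  =>  A B   (applied S -> A B)
  Step 2: A B  =>  a B   (applied A -> a)
  Step 3: a B  =>  a B B   (applied B -> B B)
  Step 4: a B B  =>  a b B   (applied B -> b)
  Step 5: a b B  =>  a b B B   (applied B -> B B)
  Step 6: a b B B  =>  a b b B   (applied B -> b)
  Step 7: a b b B  =>  a b b b   (applied B -> b)
Final yield: a b b b
Total rewrite steps: 7

7


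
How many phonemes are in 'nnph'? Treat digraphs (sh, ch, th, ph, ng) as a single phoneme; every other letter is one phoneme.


Parsing 'nnph' greedily, digraphs first:
  'n' -> consonant phoneme (phonemes so far: 1)
  'n' -> consonant phoneme (phonemes so far: 2)
  'ph' -> digraph (1 consonant phoneme) (phonemes so far: 3)
Total phonemes: 3

3


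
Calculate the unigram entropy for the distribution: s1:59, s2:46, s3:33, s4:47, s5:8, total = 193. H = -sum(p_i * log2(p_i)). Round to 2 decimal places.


Computing entropy H = -sum(p_i * log2(p_i)):
  s1: p = 59/193 = 0.3057, -p*log2(p) = 0.5227
  s2: p = 46/193 = 0.2383, -p*log2(p) = 0.4931
  s3: p = 33/193 = 0.1710, -p*log2(p) = 0.4357
  s4: p = 47/193 = 0.2435, -p*log2(p) = 0.4963
  s5: p = 8/193 = 0.0415, -p*log2(p) = 0.1904
H = sum of terms = 2.1382
Rounded to 2 decimals: 2.14

2.14


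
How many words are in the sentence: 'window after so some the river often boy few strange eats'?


Counting words by splitting on spaces:
  Word 1: 'window'
  Word 2: 'after'
  Word 3: 'so'
  Word 4: 'some'
  Word 5: 'the'
  Word 6: 'river'
  Word 7: 'often'
  Word 8: 'boy'
  Word 9: 'few'
  Word 10: 'strange'
  Word 11: 'eats'
Total words: 11

11


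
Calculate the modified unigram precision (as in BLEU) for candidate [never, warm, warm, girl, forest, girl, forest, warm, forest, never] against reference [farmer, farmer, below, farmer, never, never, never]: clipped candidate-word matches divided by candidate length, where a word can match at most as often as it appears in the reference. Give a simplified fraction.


Reference word counts: {'below': 1, 'farmer': 3, 'never': 3}
Checking each candidate word (with clipping):
  'never' -> in reference (ref count 3, used 1/3) -> match (matches: 1)
  'warm' -> not in reference -> no match (matches: 1)
  'warm' -> not in reference -> no match (matches: 1)
  'girl' -> not in reference -> no match (matches: 1)
  'forest' -> not in reference -> no match (matches: 1)
  'girl' -> not in reference -> no match (matches: 1)
  'forest' -> not in reference -> no match (matches: 1)
  'warm' -> not in reference -> no match (matches: 1)
  'forest' -> not in reference -> no match (matches: 1)
  'never' -> in reference (ref count 3, used 2/3) -> match (matches: 2)
Clipped matches: 2, Candidate length: 10
Precision = 2/10 = 1/5

1/5


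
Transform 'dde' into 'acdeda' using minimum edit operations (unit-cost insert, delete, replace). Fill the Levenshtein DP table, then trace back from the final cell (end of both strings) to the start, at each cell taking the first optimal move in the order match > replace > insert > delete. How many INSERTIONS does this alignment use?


Edit distance = 4. Backtracking from cell (3, 6) with preference match > replace > insert > delete,
then listing the resulting alignment 'dde' -> 'acdeda' left to right:
  Step 1: insert 'a' [insertion #1]
  Step 2: insert 'c' [insertion #2]
  Step 3: keep 'd'
  Step 4: insert 'e' [insertion #3]
  Step 5: keep 'd'
  Step 6: replace e->a
Total insertions: 3

3


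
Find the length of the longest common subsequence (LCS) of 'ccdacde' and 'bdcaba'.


DP table for LCS of 'ccdacde' and 'bdcaba':
       b  d  c  a  b  a
    0  0  0  0  0  0  0
  c 0  0  0  1  1  1  1
  c 0  0  0  1  1  1  1
  d 0  0  1  1  1  1  1
  a 0  0  1  1  2  2  2
  c 0  0  1  2  2  2  2
  d 0  0  1  2  2  2  2
  e 0  0  1  2  2  2  2
LCS: 'ca'
LCS length = 2

2


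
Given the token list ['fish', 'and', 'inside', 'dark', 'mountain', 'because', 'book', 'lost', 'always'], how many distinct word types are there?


Listing all tokens and tracking unique types:
  Token 1: 'fish' -> NEW (unique so far: 1)
  Token 2: 'and' -> NEW (unique so far: 2)
  Token 3: 'inside' -> NEW (unique so far: 3)
  Token 4: 'dark' -> NEW (unique so far: 4)
  Token 5: 'mountain' -> NEW (unique so far: 5)
  Token 6: 'because' -> NEW (unique so far: 6)
  Token 7: 'book' -> NEW (unique so far: 7)
  Token 8: 'lost' -> NEW (unique so far: 8)
  Token 9: 'always' -> NEW (unique so far: 9)
Unique types: ('always', 'and', 'because', 'book', 'dark', 'fish', 'inside', 'lost', 'mountain')
Vocabulary size: 9

9


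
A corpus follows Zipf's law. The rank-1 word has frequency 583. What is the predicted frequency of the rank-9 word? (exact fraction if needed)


Zipf's law: freq(rank) = f1 / rank
f1 = 583, rank = 9
freq = 583 / 9
GCD(583, 9) = 1
Simplified: 583/9

583/9


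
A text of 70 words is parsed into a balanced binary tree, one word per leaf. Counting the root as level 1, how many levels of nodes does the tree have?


In a balanced binary tree with n leaves the deepest leaf is ceil(log2(n)) edges below the root,
so counting node levels inclusive of root and leaves gives ceil(log2(n)) + 1 levels.
log2(70) = 6.1293
ceil(6.1293) = 7
levels = 7 + 1 = 8

8


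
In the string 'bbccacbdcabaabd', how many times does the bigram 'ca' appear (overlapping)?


Scanning 'bbccacbdcabaabd' for bigram 'ca':
  Position 0: 'bb' -> no
  Position 1: 'bc' -> no
  Position 2: 'cc' -> no
  Position 3: 'ca' -> MATCH
  Position 4: 'ac' -> no
  Position 5: 'cb' -> no
  Position 6: 'bd' -> no
  Position 7: 'dc' -> no
  Position 8: 'ca' -> MATCH
  Position 9: 'ab' -> no
  Position 10: 'ba' -> no
  Position 11: 'aa' -> no
  Position 12: 'ab' -> no
  Position 13: 'bd' -> no
Total matches: 2

2
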